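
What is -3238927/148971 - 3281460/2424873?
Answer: -2780943002977/120411918561 ≈ -23.095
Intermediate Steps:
-3238927/148971 - 3281460/2424873 = -3238927*1/148971 - 3281460*1/2424873 = -3238927/148971 - 1093820/808291 = -2780943002977/120411918561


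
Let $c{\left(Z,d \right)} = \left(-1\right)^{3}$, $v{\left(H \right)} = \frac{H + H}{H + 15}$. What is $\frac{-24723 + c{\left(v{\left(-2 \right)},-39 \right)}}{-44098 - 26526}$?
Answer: $\frac{6181}{17656} \approx 0.35008$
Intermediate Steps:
$v{\left(H \right)} = \frac{2 H}{15 + H}$
$c{\left(Z,d \right)} = -1$
$\frac{-24723 + c{\left(v{\left(-2 \right)},-39 \right)}}{-44098 - 26526} = \frac{-24723 - 1}{-44098 - 26526} = - \frac{24724}{-70624} = \left(-24724\right) \left(- \frac{1}{70624}\right) = \frac{6181}{17656}$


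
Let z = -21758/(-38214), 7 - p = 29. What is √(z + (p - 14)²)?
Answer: √434663213/579 ≈ 36.008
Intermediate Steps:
p = -22 (p = 7 - 1*29 = 7 - 29 = -22)
z = 989/1737 (z = -21758*(-1/38214) = 989/1737 ≈ 0.56937)
√(z + (p - 14)²) = √(989/1737 + (-22 - 14)²) = √(989/1737 + (-36)²) = √(989/1737 + 1296) = √(2252141/1737) = √434663213/579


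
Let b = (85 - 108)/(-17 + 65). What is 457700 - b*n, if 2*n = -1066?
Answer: 21957341/48 ≈ 4.5744e+5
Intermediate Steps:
b = -23/48 ≈ -0.47917
n = -533 (n = (½)*(-1066) = -533)
457700 - b*n = 457700 - (-23)*(-533)/48 = 457700 - 1*12259/48 = 457700 - 12259/48 = 21957341/48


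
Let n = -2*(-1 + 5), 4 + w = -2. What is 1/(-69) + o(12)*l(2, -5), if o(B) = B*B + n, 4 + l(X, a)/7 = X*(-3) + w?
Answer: -1051009/69 ≈ -15232.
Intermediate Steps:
w = -6 (w = -4 - 2 = -6)
n = -8 (n = -2*4 = -8)
l(X, a) = -70 - 21*X (l(X, a) = -28 + 7*(X*(-3) - 6) = -28 + 7*(-3*X - 6) = -28 + 7*(-6 - 3*X) = -28 + (-42 - 21*X) = -70 - 21*X)
o(B) = -8 + B² (o(B) = B*B - 8 = B² - 8 = -8 + B²)
1/(-69) + o(12)*l(2, -5) = 1/(-69) + (-8 + 12²)*(-70 - 21*2) = -1/69 + (-8 + 144)*(-70 - 42) = -1/69 + 136*(-112) = -1/69 - 15232 = -1051009/69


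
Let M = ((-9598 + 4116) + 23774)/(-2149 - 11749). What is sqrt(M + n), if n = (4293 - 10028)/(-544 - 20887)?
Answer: I*sqrt(23255291394716809)/148924019 ≈ 1.024*I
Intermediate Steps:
M = -9146/6949 (M = (-5482 + 23774)/(-13898) = 18292*(-1/13898) = -9146/6949 ≈ -1.3162)
n = 5735/21431 (n = -5735/(-21431) = -5735*(-1/21431) = 5735/21431 ≈ 0.26760)
sqrt(M + n) = sqrt(-9146/6949 + 5735/21431) = sqrt(-156155411/148924019) = I*sqrt(23255291394716809)/148924019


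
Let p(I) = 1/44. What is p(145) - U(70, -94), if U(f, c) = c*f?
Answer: 289521/44 ≈ 6580.0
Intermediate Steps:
p(I) = 1/44
p(145) - U(70, -94) = 1/44 - (-94)*70 = 1/44 - 1*(-6580) = 1/44 + 6580 = 289521/44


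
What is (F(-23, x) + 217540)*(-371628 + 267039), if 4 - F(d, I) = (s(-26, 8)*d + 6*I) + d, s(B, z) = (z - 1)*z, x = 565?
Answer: -22535268885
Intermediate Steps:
s(B, z) = z*(-1 + z) (s(B, z) = (-1 + z)*z = z*(-1 + z))
F(d, I) = 4 - 57*d - 6*I (F(d, I) = 4 - (((8*(-1 + 8))*d + 6*I) + d) = 4 - (((8*7)*d + 6*I) + d) = 4 - ((56*d + 6*I) + d) = 4 - ((6*I + 56*d) + d) = 4 - (6*I + 57*d) = 4 + (-57*d - 6*I) = 4 - 57*d - 6*I)
(F(-23, x) + 217540)*(-371628 + 267039) = ((4 - 57*(-23) - 6*565) + 217540)*(-371628 + 267039) = ((4 + 1311 - 3390) + 217540)*(-104589) = (-2075 + 217540)*(-104589) = 215465*(-104589) = -22535268885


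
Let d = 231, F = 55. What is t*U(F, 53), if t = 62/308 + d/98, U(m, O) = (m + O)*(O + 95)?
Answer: 3148848/77 ≈ 40894.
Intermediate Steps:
U(m, O) = (95 + O)*(O + m) (U(m, O) = (O + m)*(95 + O) = (95 + O)*(O + m))
t = 197/77 (t = 62/308 + 231/98 = 62*(1/308) + 231*(1/98) = 31/154 + 33/14 = 197/77 ≈ 2.5584)
t*U(F, 53) = 197*(53² + 95*53 + 95*55 + 53*55)/77 = 197*(2809 + 5035 + 5225 + 2915)/77 = (197/77)*15984 = 3148848/77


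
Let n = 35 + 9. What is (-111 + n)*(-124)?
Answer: 8308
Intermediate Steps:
n = 44
(-111 + n)*(-124) = (-111 + 44)*(-124) = -67*(-124) = 8308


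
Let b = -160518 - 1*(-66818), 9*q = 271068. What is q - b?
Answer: 371456/3 ≈ 1.2382e+5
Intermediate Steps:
q = 90356/3 (q = (⅑)*271068 = 90356/3 ≈ 30119.)
b = -93700 (b = -160518 + 66818 = -93700)
q - b = 90356/3 - 1*(-93700) = 90356/3 + 93700 = 371456/3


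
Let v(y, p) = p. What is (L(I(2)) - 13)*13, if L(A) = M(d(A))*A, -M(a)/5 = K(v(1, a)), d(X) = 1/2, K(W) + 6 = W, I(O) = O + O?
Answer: 1261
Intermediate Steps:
I(O) = 2*O
K(W) = -6 + W
d(X) = ½ (d(X) = 1*(½) = ½)
M(a) = 30 - 5*a (M(a) = -5*(-6 + a) = 30 - 5*a)
L(A) = 55*A/2 (L(A) = (30 - 5*½)*A = (30 - 5/2)*A = 55*A/2)
(L(I(2)) - 13)*13 = (55*(2*2)/2 - 13)*13 = ((55/2)*4 - 13)*13 = (110 - 13)*13 = 97*13 = 1261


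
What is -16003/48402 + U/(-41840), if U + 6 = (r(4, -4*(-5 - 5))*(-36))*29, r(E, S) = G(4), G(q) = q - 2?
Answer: -142052933/506284920 ≈ -0.28058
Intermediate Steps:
G(q) = -2 + q
r(E, S) = 2 (r(E, S) = -2 + 4 = 2)
U = -2094 (U = -6 + (2*(-36))*29 = -6 - 72*29 = -6 - 2088 = -2094)
-16003/48402 + U/(-41840) = -16003/48402 - 2094/(-41840) = -16003*1/48402 - 2094*(-1/41840) = -16003/48402 + 1047/20920 = -142052933/506284920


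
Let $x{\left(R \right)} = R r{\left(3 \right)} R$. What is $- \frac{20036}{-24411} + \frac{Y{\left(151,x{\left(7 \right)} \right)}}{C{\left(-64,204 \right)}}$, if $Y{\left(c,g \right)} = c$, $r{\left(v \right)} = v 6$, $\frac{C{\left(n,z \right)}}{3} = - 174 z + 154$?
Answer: $\frac{235627875}{287577854} \approx 0.81935$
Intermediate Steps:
$C{\left(n,z \right)} = 462 - 522 z$ ($C{\left(n,z \right)} = 3 \left(- 174 z + 154\right) = 3 \left(154 - 174 z\right) = 462 - 522 z$)
$r{\left(v \right)} = 6 v$
$x{\left(R \right)} = 18 R^{2}$ ($x{\left(R \right)} = R 6 \cdot 3 R = R 18 R = 18 R R = 18 R^{2}$)
$- \frac{20036}{-24411} + \frac{Y{\left(151,x{\left(7 \right)} \right)}}{C{\left(-64,204 \right)}} = - \frac{20036}{-24411} + \frac{151}{462 - 106488} = \left(-20036\right) \left(- \frac{1}{24411}\right) + \frac{151}{462 - 106488} = \frac{20036}{24411} + \frac{151}{-106026} = \frac{20036}{24411} + 151 \left(- \frac{1}{106026}\right) = \frac{20036}{24411} - \frac{151}{106026} = \frac{235627875}{287577854}$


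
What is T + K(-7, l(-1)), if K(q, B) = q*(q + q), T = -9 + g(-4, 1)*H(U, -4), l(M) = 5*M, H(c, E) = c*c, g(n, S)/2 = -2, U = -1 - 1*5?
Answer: -55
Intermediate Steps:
U = -6 (U = -1 - 5 = -6)
g(n, S) = -4 (g(n, S) = 2*(-2) = -4)
H(c, E) = c²
T = -153 (T = -9 - 4*(-6)² = -9 - 4*36 = -9 - 144 = -153)
K(q, B) = 2*q² (K(q, B) = q*(2*q) = 2*q²)
T + K(-7, l(-1)) = -153 + 2*(-7)² = -153 + 2*49 = -153 + 98 = -55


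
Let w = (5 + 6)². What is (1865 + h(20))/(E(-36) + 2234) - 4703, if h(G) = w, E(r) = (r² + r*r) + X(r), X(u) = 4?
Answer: -3785584/805 ≈ -4702.6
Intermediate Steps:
w = 121 (w = 11² = 121)
E(r) = 4 + 2*r² (E(r) = (r² + r*r) + 4 = (r² + r²) + 4 = 2*r² + 4 = 4 + 2*r²)
h(G) = 121
(1865 + h(20))/(E(-36) + 2234) - 4703 = (1865 + 121)/((4 + 2*(-36)²) + 2234) - 4703 = 1986/((4 + 2*1296) + 2234) - 4703 = 1986/((4 + 2592) + 2234) - 4703 = 1986/(2596 + 2234) - 4703 = 1986/4830 - 4703 = 1986*(1/4830) - 4703 = 331/805 - 4703 = -3785584/805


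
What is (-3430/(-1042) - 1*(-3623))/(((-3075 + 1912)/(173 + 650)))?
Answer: -1554892254/605923 ≈ -2566.2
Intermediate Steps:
(-3430/(-1042) - 1*(-3623))/(((-3075 + 1912)/(173 + 650))) = (-3430*(-1/1042) + 3623)/((-1163/823)) = (1715/521 + 3623)/((-1163*1/823)) = 1889298/(521*(-1163/823)) = (1889298/521)*(-823/1163) = -1554892254/605923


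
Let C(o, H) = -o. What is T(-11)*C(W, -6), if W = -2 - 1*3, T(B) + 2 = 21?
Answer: 95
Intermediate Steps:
T(B) = 19 (T(B) = -2 + 21 = 19)
W = -5 (W = -2 - 3 = -5)
T(-11)*C(W, -6) = 19*(-1*(-5)) = 19*5 = 95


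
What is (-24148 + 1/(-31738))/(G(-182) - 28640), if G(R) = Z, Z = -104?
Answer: 766409225/912277072 ≈ 0.84011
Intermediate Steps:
G(R) = -104
(-24148 + 1/(-31738))/(G(-182) - 28640) = (-24148 + 1/(-31738))/(-104 - 28640) = (-24148 - 1/31738)/(-28744) = -766409225/31738*(-1/28744) = 766409225/912277072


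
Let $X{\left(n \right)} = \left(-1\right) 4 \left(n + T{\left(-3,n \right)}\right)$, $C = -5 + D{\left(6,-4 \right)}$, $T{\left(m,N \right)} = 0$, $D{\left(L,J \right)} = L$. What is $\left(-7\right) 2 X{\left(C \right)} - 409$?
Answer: $-353$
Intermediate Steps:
$C = 1$ ($C = -5 + 6 = 1$)
$X{\left(n \right)} = - 4 n$ ($X{\left(n \right)} = \left(-1\right) 4 \left(n + 0\right) = - 4 n$)
$\left(-7\right) 2 X{\left(C \right)} - 409 = \left(-7\right) 2 \left(\left(-4\right) 1\right) - 409 = \left(-14\right) \left(-4\right) - 409 = 56 - 409 = -353$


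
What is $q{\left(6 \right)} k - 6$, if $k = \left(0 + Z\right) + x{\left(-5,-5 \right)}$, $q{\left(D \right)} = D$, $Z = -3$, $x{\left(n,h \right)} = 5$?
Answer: $6$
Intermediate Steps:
$k = 2$ ($k = \left(0 - 3\right) + 5 = -3 + 5 = 2$)
$q{\left(6 \right)} k - 6 = 6 \cdot 2 - 6 = 12 - 6 = 6$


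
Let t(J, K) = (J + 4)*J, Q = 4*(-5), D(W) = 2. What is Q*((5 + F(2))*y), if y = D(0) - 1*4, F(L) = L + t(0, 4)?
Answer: 280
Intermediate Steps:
Q = -20
t(J, K) = J*(4 + J) (t(J, K) = (4 + J)*J = J*(4 + J))
F(L) = L (F(L) = L + 0*(4 + 0) = L + 0*4 = L + 0 = L)
y = -2 (y = 2 - 1*4 = 2 - 4 = -2)
Q*((5 + F(2))*y) = -20*(5 + 2)*(-2) = -140*(-2) = -20*(-14) = 280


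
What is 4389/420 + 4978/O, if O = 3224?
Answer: 24168/2015 ≈ 11.994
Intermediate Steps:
4389/420 + 4978/O = 4389/420 + 4978/3224 = 4389*(1/420) + 4978*(1/3224) = 209/20 + 2489/1612 = 24168/2015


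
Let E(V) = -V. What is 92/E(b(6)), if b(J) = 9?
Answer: -92/9 ≈ -10.222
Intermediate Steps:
92/E(b(6)) = 92/((-1*9)) = 92/(-9) = 92*(-⅑) = -92/9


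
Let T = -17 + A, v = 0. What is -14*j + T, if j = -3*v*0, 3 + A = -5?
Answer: -25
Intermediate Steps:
A = -8 (A = -3 - 5 = -8)
T = -25 (T = -17 - 8 = -25)
j = 0 (j = -3*0*0 = 0*0 = 0)
-14*j + T = -14*0 - 25 = 0 - 25 = -25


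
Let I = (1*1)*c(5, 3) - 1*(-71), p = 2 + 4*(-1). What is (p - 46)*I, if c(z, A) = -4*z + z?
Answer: -2688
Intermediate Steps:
c(z, A) = -3*z
p = -2 (p = 2 - 4 = -2)
I = 56 (I = (1*1)*(-3*5) - 1*(-71) = 1*(-15) + 71 = -15 + 71 = 56)
(p - 46)*I = (-2 - 46)*56 = -48*56 = -2688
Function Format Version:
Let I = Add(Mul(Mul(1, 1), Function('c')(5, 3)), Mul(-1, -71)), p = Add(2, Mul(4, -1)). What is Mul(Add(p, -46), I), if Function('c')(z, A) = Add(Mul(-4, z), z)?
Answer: -2688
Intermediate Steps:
Function('c')(z, A) = Mul(-3, z)
p = -2 (p = Add(2, -4) = -2)
I = 56 (I = Add(Mul(Mul(1, 1), Mul(-3, 5)), Mul(-1, -71)) = Add(Mul(1, -15), 71) = Add(-15, 71) = 56)
Mul(Add(p, -46), I) = Mul(Add(-2, -46), 56) = Mul(-48, 56) = -2688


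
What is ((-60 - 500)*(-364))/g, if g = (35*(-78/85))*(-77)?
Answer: 2720/33 ≈ 82.424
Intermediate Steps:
g = 42042/17 (g = (35*(-78*1/85))*(-77) = (35*(-78/85))*(-77) = -546/17*(-77) = 42042/17 ≈ 2473.1)
((-60 - 500)*(-364))/g = ((-60 - 500)*(-364))/(42042/17) = -560*(-364)*(17/42042) = 203840*(17/42042) = 2720/33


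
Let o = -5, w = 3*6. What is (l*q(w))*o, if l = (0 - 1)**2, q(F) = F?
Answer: -90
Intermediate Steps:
w = 18
l = 1 (l = (-1)**2 = 1)
(l*q(w))*o = (1*18)*(-5) = 18*(-5) = -90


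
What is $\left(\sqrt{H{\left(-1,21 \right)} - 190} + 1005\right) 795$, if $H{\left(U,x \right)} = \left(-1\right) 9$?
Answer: $798975 + 795 i \sqrt{199} \approx 7.9898 \cdot 10^{5} + 11215.0 i$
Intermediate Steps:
$H{\left(U,x \right)} = -9$
$\left(\sqrt{H{\left(-1,21 \right)} - 190} + 1005\right) 795 = \left(\sqrt{-9 - 190} + 1005\right) 795 = \left(\sqrt{-199} + 1005\right) 795 = \left(i \sqrt{199} + 1005\right) 795 = \left(1005 + i \sqrt{199}\right) 795 = 798975 + 795 i \sqrt{199}$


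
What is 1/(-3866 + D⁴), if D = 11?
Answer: 1/10775 ≈ 9.2807e-5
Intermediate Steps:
1/(-3866 + D⁴) = 1/(-3866 + 11⁴) = 1/(-3866 + 14641) = 1/10775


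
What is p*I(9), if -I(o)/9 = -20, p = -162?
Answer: -29160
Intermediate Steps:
I(o) = 180 (I(o) = -9*(-20) = 180)
p*I(9) = -162*180 = -29160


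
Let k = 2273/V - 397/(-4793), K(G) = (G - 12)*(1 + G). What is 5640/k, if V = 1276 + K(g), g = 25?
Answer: 43630487280/11535247 ≈ 3782.4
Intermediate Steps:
K(G) = (1 + G)*(-12 + G) (K(G) = (-12 + G)*(1 + G) = (1 + G)*(-12 + G))
V = 1614 (V = 1276 + (-12 + 25² - 11*25) = 1276 + (-12 + 625 - 275) = 1276 + 338 = 1614)
k = 11535247/7735902 (k = 2273/1614 - 397/(-4793) = 2273*(1/1614) - 397*(-1/4793) = 2273/1614 + 397/4793 = 11535247/7735902 ≈ 1.4911)
5640/k = 5640/(11535247/7735902) = 5640*(7735902/11535247) = 43630487280/11535247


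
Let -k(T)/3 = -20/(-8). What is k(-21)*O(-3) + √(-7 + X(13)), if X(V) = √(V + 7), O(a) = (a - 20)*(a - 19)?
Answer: -3795 + I*√(7 - 2*√5) ≈ -3795.0 + 1.5899*I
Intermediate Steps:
O(a) = (-20 + a)*(-19 + a)
X(V) = √(7 + V)
k(T) = -15/2 (k(T) = -(-60)/(-8) = -(-60)*(-1)/8 = -3*5/2 = -15/2)
k(-21)*O(-3) + √(-7 + X(13)) = -15*(380 + (-3)² - 39*(-3))/2 + √(-7 + √(7 + 13)) = -15*(380 + 9 + 117)/2 + √(-7 + √20) = -15/2*506 + √(-7 + 2*√5) = -3795 + √(-7 + 2*√5)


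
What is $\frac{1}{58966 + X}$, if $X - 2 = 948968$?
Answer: $\frac{1}{1007936} \approx 9.9213 \cdot 10^{-7}$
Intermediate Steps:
$X = 948970$ ($X = 2 + 948968 = 948970$)
$\frac{1}{58966 + X} = \frac{1}{58966 + 948970} = \frac{1}{1007936}$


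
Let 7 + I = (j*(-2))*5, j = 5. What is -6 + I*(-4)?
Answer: 222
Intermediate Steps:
I = -57 (I = -7 + (5*(-2))*5 = -7 - 10*5 = -7 - 50 = -57)
-6 + I*(-4) = -6 - 57*(-4) = -6 + 228 = 222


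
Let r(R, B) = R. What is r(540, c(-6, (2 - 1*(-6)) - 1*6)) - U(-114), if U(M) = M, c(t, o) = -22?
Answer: 654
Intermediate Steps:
r(540, c(-6, (2 - 1*(-6)) - 1*6)) - U(-114) = 540 - 1*(-114) = 540 + 114 = 654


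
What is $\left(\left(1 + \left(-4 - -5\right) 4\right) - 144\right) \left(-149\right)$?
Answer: $20711$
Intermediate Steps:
$\left(\left(1 + \left(-4 - -5\right) 4\right) - 144\right) \left(-149\right) = \left(\left(1 + \left(-4 + 5\right) 4\right) - 144\right) \left(-149\right) = \left(\left(1 + 1 \cdot 4\right) - 144\right) \left(-149\right) = \left(\left(1 + 4\right) - 144\right) \left(-149\right) = \left(5 - 144\right) \left(-149\right) = \left(-139\right) \left(-149\right) = 20711$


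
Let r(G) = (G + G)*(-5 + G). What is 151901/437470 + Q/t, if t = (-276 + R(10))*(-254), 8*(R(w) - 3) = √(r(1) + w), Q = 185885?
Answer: 401210521750429/132503419865630 + 371770*√2/302885729 ≈ 3.0297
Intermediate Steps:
r(G) = 2*G*(-5 + G) (r(G) = (2*G)*(-5 + G) = 2*G*(-5 + G))
R(w) = 3 + √(-8 + w)/8 (R(w) = 3 + √(2*1*(-5 + 1) + w)/8 = 3 + √(2*1*(-4) + w)/8 = 3 + √(-8 + w)/8)
t = 69342 - 127*√2/4 (t = (-276 + (3 + √(-8 + 10)/8))*(-254) = (-276 + (3 + √2/8))*(-254) = (-273 + √2/8)*(-254) = 69342 - 127*√2/4 ≈ 69297.)
151901/437470 + Q/t = 151901/437470 + 185885/(69342 - 127*√2/4)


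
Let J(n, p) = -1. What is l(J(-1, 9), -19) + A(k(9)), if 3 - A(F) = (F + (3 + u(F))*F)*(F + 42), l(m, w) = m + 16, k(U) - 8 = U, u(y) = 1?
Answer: -4997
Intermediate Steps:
k(U) = 8 + U
l(m, w) = 16 + m
A(F) = 3 - 5*F*(42 + F) (A(F) = 3 - (F + (3 + 1)*F)*(F + 42) = 3 - (F + 4*F)*(42 + F) = 3 - 5*F*(42 + F))
l(J(-1, 9), -19) + A(k(9)) = (16 - 1) + (3 - 210*(8 + 9) - 5*(8 + 9)**2) = 15 + (3 - 210*17 - 5*17**2) = 15 + (3 - 3570 - 5*289) = 15 + (3 - 3570 - 1445) = 15 - 5012 = -4997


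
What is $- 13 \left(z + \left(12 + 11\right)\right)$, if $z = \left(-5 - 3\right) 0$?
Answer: $-299$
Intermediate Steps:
$z = 0$ ($z = \left(-8\right) 0 = 0$)
$- 13 \left(z + \left(12 + 11\right)\right) = - 13 \left(0 + \left(12 + 11\right)\right) = - 13 \left(0 + 23\right) = \left(-13\right) 23 = -299$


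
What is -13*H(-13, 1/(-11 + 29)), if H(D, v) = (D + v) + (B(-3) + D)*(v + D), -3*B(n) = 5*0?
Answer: -6058/3 ≈ -2019.3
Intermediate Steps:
B(n) = 0 (B(n) = -5*0/3 = -1/3*0 = 0)
H(D, v) = D + v + D*(D + v) (H(D, v) = (D + v) + (0 + D)*(v + D) = (D + v) + D*(D + v) = D + v + D*(D + v))
-13*H(-13, 1/(-11 + 29)) = -13*(-13 + 1/(-11 + 29) + (-13)**2 - 13/(-11 + 29)) = -13*(-13 + 1/18 + 169 - 13/18) = -13*466/3 = -6058/3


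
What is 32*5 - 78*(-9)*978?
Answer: 686716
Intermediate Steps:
32*5 - 78*(-9)*978 = 160 + 702*978 = 160 + 686556 = 686716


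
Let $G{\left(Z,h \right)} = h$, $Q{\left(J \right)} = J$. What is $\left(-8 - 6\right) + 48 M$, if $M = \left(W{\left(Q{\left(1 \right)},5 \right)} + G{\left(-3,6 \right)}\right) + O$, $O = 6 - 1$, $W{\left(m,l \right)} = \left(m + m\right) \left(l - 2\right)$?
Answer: $802$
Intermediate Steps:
$W{\left(m,l \right)} = 2 m \left(-2 + l\right)$
$O = 5$
$M = 17$ ($M = \left(2 \cdot 1 \left(-2 + 5\right) + 6\right) + 5 = \left(2 \cdot 1 \cdot 3 + 6\right) + 5 = \left(6 + 6\right) + 5 = 12 + 5 = 17$)
$\left(-8 - 6\right) + 48 M = \left(-8 - 6\right) + 48 \cdot 17 = -14 + 816 = 802$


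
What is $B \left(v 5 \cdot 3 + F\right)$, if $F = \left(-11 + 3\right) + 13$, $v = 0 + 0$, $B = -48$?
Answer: $-240$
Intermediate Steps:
$v = 0$
$F = 5$ ($F = -8 + 13 = 5$)
$B \left(v 5 \cdot 3 + F\right) = - 48 \left(0 \cdot 5 \cdot 3 + 5\right) = - 48 \left(0 \cdot 3 + 5\right) = - 48 \left(0 + 5\right) = \left(-48\right) 5 = -240$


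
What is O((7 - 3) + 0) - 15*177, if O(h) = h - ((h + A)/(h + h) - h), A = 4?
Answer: -2648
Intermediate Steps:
O(h) = 2*h - (4 + h)/(2*h) (O(h) = h - ((h + 4)/(h + h) - h) = h - ((4 + h)/((2*h)) - h) = h - ((4 + h)*(1/(2*h)) - h) = h - ((4 + h)/(2*h) - h) = h - (-h + (4 + h)/(2*h)) = h + (h - (4 + h)/(2*h)) = 2*h - (4 + h)/(2*h))
O((7 - 3) + 0) - 15*177 = (-1/2 - 2/((7 - 3) + 0) + 2*((7 - 3) + 0)) - 15*177 = (-1/2 - 2/(4 + 0) + 2*(4 + 0)) - 2655 = (-1/2 - 2/4 + 2*4) - 2655 = (-1/2 - 2*1/4 + 8) - 2655 = (-1/2 - 1/2 + 8) - 2655 = 7 - 2655 = -2648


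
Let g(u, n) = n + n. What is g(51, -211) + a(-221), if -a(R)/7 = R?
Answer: 1125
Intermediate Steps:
a(R) = -7*R
g(u, n) = 2*n
g(51, -211) + a(-221) = 2*(-211) - 7*(-221) = -422 + 1547 = 1125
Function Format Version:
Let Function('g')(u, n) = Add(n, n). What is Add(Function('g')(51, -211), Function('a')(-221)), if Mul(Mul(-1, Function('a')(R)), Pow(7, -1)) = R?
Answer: 1125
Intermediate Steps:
Function('a')(R) = Mul(-7, R)
Function('g')(u, n) = Mul(2, n)
Add(Function('g')(51, -211), Function('a')(-221)) = Add(Mul(2, -211), Mul(-7, -221)) = Add(-422, 1547) = 1125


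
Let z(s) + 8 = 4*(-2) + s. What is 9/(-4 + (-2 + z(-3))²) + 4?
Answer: 1757/437 ≈ 4.0206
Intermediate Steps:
z(s) = -16 + s (z(s) = -8 + (4*(-2) + s) = -8 + (-8 + s) = -16 + s)
9/(-4 + (-2 + z(-3))²) + 4 = 9/(-4 + (-2 + (-16 - 3))²) + 4 = 9/(-4 + (-2 - 19)²) + 4 = 9/(-4 + (-21)²) + 4 = 9/(-4 + 441) + 4 = 9/437 + 4 = 1757/437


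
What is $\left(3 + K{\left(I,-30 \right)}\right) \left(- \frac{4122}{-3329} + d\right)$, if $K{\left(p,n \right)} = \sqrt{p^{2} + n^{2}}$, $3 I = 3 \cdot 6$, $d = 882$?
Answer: $\frac{8820900}{3329} + \frac{17641800 \sqrt{26}}{3329} \approx 29672.0$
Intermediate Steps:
$I = 6$ ($I = \frac{3 \cdot 6}{3} = \frac{1}{3} \cdot 18 = 6$)
$K{\left(p,n \right)} = \sqrt{n^{2} + p^{2}}$
$\left(3 + K{\left(I,-30 \right)}\right) \left(- \frac{4122}{-3329} + d\right) = \left(3 + \sqrt{\left(-30\right)^{2} + 6^{2}}\right) \left(- \frac{4122}{-3329} + 882\right) = \left(3 + \sqrt{900 + 36}\right) \left(\left(-4122\right) \left(- \frac{1}{3329}\right) + 882\right) = \left(3 + \sqrt{936}\right) \left(\frac{4122}{3329} + 882\right) = \left(3 + 6 \sqrt{26}\right) \frac{2940300}{3329} = \frac{8820900}{3329} + \frac{17641800 \sqrt{26}}{3329}$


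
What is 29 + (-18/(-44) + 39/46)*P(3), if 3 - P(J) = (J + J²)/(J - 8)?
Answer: 45271/1265 ≈ 35.787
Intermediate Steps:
P(J) = 3 - (J + J²)/(-8 + J) (P(J) = 3 - (J + J²)/(J - 8) = 3 - (J + J²)/(-8 + J))
29 + (-18/(-44) + 39/46)*P(3) = 29 + (-18/(-44) + 39/46)*((-24 - 1*3² + 2*3)/(-8 + 3)) = 29 + (-18*(-1/44) + 39*(1/46))*((-24 - 1*9 + 6)/(-5)) = 29 + (9/22 + 39/46)*(-(-24 - 9 + 6)/5) = 29 + 318*(-⅕*(-27))/253 = 29 + (318/253)*(27/5) = 29 + 8586/1265 = 45271/1265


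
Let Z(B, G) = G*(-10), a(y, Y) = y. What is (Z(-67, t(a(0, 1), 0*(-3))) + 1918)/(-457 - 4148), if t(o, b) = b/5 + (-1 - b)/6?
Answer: -5759/13815 ≈ -0.41687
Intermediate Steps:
t(o, b) = -⅙ + b/30 (t(o, b) = b*(⅕) + (-1 - b)*(⅙) = b/5 + (-⅙ - b/6) = -⅙ + b/30)
Z(B, G) = -10*G
(Z(-67, t(a(0, 1), 0*(-3))) + 1918)/(-457 - 4148) = (-10*(-⅙ + (0*(-3))/30) + 1918)/(-457 - 4148) = (-10*(-⅙ + (1/30)*0) + 1918)/(-4605) = (-10*(-⅙ + 0) + 1918)*(-1/4605) = (-10*(-⅙) + 1918)*(-1/4605) = (5/3 + 1918)*(-1/4605) = (5759/3)*(-1/4605) = -5759/13815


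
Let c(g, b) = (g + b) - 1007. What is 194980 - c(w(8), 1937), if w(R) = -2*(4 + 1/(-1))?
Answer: 194056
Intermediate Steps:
w(R) = -6 (w(R) = -2*(4 - 1) = -2*3 = -6)
c(g, b) = -1007 + b + g (c(g, b) = (b + g) - 1007 = -1007 + b + g)
194980 - c(w(8), 1937) = 194980 - (-1007 + 1937 - 6) = 194980 - 1*924 = 194980 - 924 = 194056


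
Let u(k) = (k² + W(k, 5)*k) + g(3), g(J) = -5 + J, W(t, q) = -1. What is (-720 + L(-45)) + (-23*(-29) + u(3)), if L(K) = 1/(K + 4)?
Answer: -2010/41 ≈ -49.024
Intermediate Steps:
L(K) = 1/(4 + K)
u(k) = -2 + k² - k (u(k) = (k² - k) + (-5 + 3) = (k² - k) - 2 = -2 + k² - k)
(-720 + L(-45)) + (-23*(-29) + u(3)) = (-720 + 1/(4 - 45)) + (-23*(-29) + (-2 + 3² - 1*3)) = (-720 + 1/(-41)) + (667 + (-2 + 9 - 3)) = (-720 - 1/41) + (667 + 4) = -29521/41 + 671 = -2010/41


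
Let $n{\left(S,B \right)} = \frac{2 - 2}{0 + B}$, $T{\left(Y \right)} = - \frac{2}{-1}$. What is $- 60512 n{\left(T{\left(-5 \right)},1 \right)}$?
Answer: $0$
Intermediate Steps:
$T{\left(Y \right)} = 2$ ($T{\left(Y \right)} = \left(-2\right) \left(-1\right) = 2$)
$n{\left(S,B \right)} = 0$ ($n{\left(S,B \right)} = \frac{0}{B} = 0$)
$- 60512 n{\left(T{\left(-5 \right)},1 \right)} = \left(-60512\right) 0 = 0$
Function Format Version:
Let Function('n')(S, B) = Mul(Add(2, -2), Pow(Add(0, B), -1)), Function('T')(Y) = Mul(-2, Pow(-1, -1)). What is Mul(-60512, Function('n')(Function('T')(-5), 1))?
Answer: 0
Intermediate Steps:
Function('T')(Y) = 2 (Function('T')(Y) = Mul(-2, -1) = 2)
Function('n')(S, B) = 0 (Function('n')(S, B) = Mul(0, Pow(B, -1)) = 0)
Mul(-60512, Function('n')(Function('T')(-5), 1)) = Mul(-60512, 0) = 0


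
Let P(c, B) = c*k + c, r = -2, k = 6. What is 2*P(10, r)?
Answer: 140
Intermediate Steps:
P(c, B) = 7*c (P(c, B) = c*6 + c = 6*c + c = 7*c)
2*P(10, r) = 2*(7*10) = 2*70 = 140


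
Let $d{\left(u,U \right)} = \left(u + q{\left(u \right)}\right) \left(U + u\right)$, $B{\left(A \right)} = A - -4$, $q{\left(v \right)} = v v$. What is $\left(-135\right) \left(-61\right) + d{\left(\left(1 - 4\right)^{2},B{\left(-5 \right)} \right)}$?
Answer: $8955$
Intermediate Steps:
$q{\left(v \right)} = v^{2}$
$B{\left(A \right)} = 4 + A$ ($B{\left(A \right)} = A + 4 = 4 + A$)
$d{\left(u,U \right)} = \left(U + u\right) \left(u + u^{2}\right)$ ($d{\left(u,U \right)} = \left(u + u^{2}\right) \left(U + u\right) = \left(U + u\right) \left(u + u^{2}\right)$)
$\left(-135\right) \left(-61\right) + d{\left(\left(1 - 4\right)^{2},B{\left(-5 \right)} \right)} = \left(-135\right) \left(-61\right) + \left(1 - 4\right)^{2} \left(\left(4 - 5\right) + \left(1 - 4\right)^{2} + \left(\left(1 - 4\right)^{2}\right)^{2} + \left(4 - 5\right) \left(1 - 4\right)^{2}\right) = 8235 + \left(-3\right)^{2} \left(-1 + \left(-3\right)^{2} + \left(\left(-3\right)^{2}\right)^{2} - \left(-3\right)^{2}\right) = 8235 + 9 \left(-1 + 9 + 9^{2} - 9\right) = 8235 + 9 \left(-1 + 9 + 81 - 9\right) = 8235 + 9 \cdot 80 = 8235 + 720 = 8955$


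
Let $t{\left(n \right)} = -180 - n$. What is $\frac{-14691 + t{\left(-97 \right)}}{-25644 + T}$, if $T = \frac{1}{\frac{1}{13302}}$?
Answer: $\frac{7387}{6171} \approx 1.1971$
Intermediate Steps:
$T = 13302$ ($T = \frac{1}{\frac{1}{13302}} = 13302$)
$\frac{-14691 + t{\left(-97 \right)}}{-25644 + T} = \frac{-14691 - 83}{-25644 + 13302} = \frac{-14691 + \left(-180 + 97\right)}{-12342} = \left(-14691 - 83\right) \left(- \frac{1}{12342}\right) = \left(-14774\right) \left(- \frac{1}{12342}\right) = \frac{7387}{6171}$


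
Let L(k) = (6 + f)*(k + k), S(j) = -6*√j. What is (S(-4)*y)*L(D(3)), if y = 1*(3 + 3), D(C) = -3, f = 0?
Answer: 2592*I ≈ 2592.0*I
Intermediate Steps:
y = 6 (y = 1*6 = 6)
L(k) = 12*k (L(k) = (6 + 0)*(k + k) = 6*(2*k) = 12*k)
(S(-4)*y)*L(D(3)) = (-12*I*6)*(12*(-3)) = (-12*I*6)*(-36) = -72*I*(-36) = 2592*I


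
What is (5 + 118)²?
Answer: 15129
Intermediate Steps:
(5 + 118)² = 123² = 15129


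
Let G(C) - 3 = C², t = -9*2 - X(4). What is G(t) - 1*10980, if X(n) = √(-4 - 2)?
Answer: -10659 + 36*I*√6 ≈ -10659.0 + 88.182*I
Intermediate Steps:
X(n) = I*√6 (X(n) = √(-6) = I*√6)
t = -18 - I*√6 (t = -9*2 - I*√6 = -18 - I*√6 ≈ -18.0 - 2.4495*I)
G(C) = 3 + C²
G(t) - 1*10980 = (3 + (-18 - I*√6)²) - 1*10980 = (3 + (-18 - I*√6)²) - 10980 = -10977 + (-18 - I*√6)²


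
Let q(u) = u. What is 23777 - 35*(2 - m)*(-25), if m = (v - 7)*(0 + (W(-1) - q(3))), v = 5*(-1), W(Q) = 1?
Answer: 4527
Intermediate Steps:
v = -5
m = 24 (m = (-5 - 7)*(0 + (1 - 1*3)) = -12*(0 + (1 - 3)) = -12*(0 - 2) = -12*(-2) = 24)
23777 - 35*(2 - m)*(-25) = 23777 - 35*(2 - 1*24)*(-25) = 23777 - 35*(2 - 24)*(-25) = 23777 - 35*(-22)*(-25) = 23777 + 770*(-25) = 23777 - 19250 = 4527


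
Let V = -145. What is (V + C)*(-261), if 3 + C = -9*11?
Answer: 64467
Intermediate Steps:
C = -102 (C = -3 - 9*11 = -3 - 99 = -102)
(V + C)*(-261) = (-145 - 102)*(-261) = -247*(-261) = 64467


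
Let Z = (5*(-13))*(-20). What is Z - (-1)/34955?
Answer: 45441501/34955 ≈ 1300.0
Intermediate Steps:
Z = 1300 (Z = -65*(-20) = 1300)
Z - (-1)/34955 = 1300 - (-1)/34955 = 1300 - 1*(-1/34955) = 1300 + 1/34955 = 45441501/34955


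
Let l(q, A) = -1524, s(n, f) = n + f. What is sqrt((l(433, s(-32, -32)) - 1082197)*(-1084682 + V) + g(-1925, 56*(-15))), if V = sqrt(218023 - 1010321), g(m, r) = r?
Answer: sqrt(1175492660882 - 1083721*I*sqrt(792298)) ≈ 1.0842e+6 - 445.0*I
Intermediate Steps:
s(n, f) = f + n
V = I*sqrt(792298) (V = sqrt(-792298) = I*sqrt(792298) ≈ 890.11*I)
sqrt((l(433, s(-32, -32)) - 1082197)*(-1084682 + V) + g(-1925, 56*(-15))) = sqrt((-1524 - 1082197)*(-1084682 + I*sqrt(792298)) + 56*(-15)) = sqrt(-1083721*(-1084682 + I*sqrt(792298)) - 840) = sqrt((1175492661722 - 1083721*I*sqrt(792298)) - 840) = sqrt(1175492660882 - 1083721*I*sqrt(792298))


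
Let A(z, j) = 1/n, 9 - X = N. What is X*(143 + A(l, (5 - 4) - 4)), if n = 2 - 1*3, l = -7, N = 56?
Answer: -6674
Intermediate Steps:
n = -1 (n = 2 - 3 = -1)
X = -47 (X = 9 - 1*56 = 9 - 56 = -47)
A(z, j) = -1 (A(z, j) = 1/(-1) = -1)
X*(143 + A(l, (5 - 4) - 4)) = -47*(143 - 1) = -47*142 = -6674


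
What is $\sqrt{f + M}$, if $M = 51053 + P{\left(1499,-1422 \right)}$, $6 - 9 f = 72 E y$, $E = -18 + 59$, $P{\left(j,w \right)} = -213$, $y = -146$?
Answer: $\frac{\sqrt{888558}}{3} \approx 314.21$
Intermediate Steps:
$E = 41$
$f = \frac{143666}{3}$ ($f = \frac{2}{3} - \frac{72 \cdot 41 \left(-146\right)}{9} = \frac{2}{3} - \frac{2952 \left(-146\right)}{9} = \frac{2}{3} - -47888 = \frac{2}{3} + 47888 = \frac{143666}{3} \approx 47889.0$)
$M = 50840$ ($M = 51053 - 213 = 50840$)
$\sqrt{f + M} = \sqrt{\frac{143666}{3} + 50840} = \sqrt{\frac{296186}{3}} = \frac{\sqrt{888558}}{3}$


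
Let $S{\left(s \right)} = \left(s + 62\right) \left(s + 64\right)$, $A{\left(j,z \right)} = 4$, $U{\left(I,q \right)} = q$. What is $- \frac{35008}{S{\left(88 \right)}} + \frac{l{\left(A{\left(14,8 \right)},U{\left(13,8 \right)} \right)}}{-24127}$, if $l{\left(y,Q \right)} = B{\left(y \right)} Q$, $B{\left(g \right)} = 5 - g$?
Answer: $- \frac{52801276}{34380975} \approx -1.5358$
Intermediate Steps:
$S{\left(s \right)} = \left(62 + s\right) \left(64 + s\right)$
$l{\left(y,Q \right)} = Q \left(5 - y\right)$ ($l{\left(y,Q \right)} = \left(5 - y\right) Q = Q \left(5 - y\right)$)
$- \frac{35008}{S{\left(88 \right)}} + \frac{l{\left(A{\left(14,8 \right)},U{\left(13,8 \right)} \right)}}{-24127} = - \frac{35008}{3968 + 88^{2} + 126 \cdot 88} + \frac{8 \left(5 - 4\right)}{-24127} = - \frac{35008}{3968 + 7744 + 11088} + 8 \left(5 - 4\right) \left(- \frac{1}{24127}\right) = - \frac{35008}{22800} + 8 \cdot 1 \left(- \frac{1}{24127}\right) = \left(-35008\right) \frac{1}{22800} + 8 \left(- \frac{1}{24127}\right) = - \frac{2188}{1425} - \frac{8}{24127} = - \frac{52801276}{34380975}$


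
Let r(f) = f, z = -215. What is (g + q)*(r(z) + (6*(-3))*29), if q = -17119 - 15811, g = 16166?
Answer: 12355068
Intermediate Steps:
q = -32930
(g + q)*(r(z) + (6*(-3))*29) = (16166 - 32930)*(-215 + (6*(-3))*29) = -16764*(-215 - 18*29) = -16764*(-215 - 522) = -16764*(-737) = 12355068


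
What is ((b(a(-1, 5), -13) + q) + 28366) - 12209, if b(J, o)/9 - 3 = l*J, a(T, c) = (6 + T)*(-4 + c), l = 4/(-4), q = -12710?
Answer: 3429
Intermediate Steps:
l = -1 (l = 4*(-¼) = -1)
a(T, c) = (-4 + c)*(6 + T)
b(J, o) = 27 - 9*J (b(J, o) = 27 + 9*(-J) = 27 - 9*J)
((b(a(-1, 5), -13) + q) + 28366) - 12209 = (((27 - 9*(-24 - 4*(-1) + 6*5 - 1*5)) - 12710) + 28366) - 12209 = (((27 - 9*(-24 + 4 + 30 - 5)) - 12710) + 28366) - 12209 = (((27 - 9*5) - 12710) + 28366) - 12209 = (((27 - 45) - 12710) + 28366) - 12209 = ((-18 - 12710) + 28366) - 12209 = (-12728 + 28366) - 12209 = 15638 - 12209 = 3429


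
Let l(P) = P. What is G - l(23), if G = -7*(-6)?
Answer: 19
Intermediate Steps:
G = 42
G - l(23) = 42 - 1*23 = 42 - 23 = 19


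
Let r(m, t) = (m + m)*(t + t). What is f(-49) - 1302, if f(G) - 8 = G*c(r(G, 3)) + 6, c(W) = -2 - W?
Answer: -30002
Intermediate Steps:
r(m, t) = 4*m*t (r(m, t) = (2*m)*(2*t) = 4*m*t)
f(G) = 14 + G*(-2 - 12*G) (f(G) = 8 + (G*(-2 - 4*G*3) + 6) = 8 + (G*(-2 - 12*G) + 6) = 8 + (6 + G*(-2 - 12*G)) = 14 + G*(-2 - 12*G))
f(-49) - 1302 = (14 - 2*(-49)*(1 + 6*(-49))) - 1302 = (14 - 2*(-49)*(1 - 294)) - 1302 = (14 - 2*(-49)*(-293)) - 1302 = (14 - 28714) - 1302 = -28700 - 1302 = -30002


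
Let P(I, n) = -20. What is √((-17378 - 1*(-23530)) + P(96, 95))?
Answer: 2*√1533 ≈ 78.307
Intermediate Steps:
√((-17378 - 1*(-23530)) + P(96, 95)) = √((-17378 - 1*(-23530)) - 20) = √((-17378 + 23530) - 20) = √(6152 - 20) = √6132 = 2*√1533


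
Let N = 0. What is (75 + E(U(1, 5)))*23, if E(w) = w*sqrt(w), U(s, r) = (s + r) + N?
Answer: 1725 + 138*sqrt(6) ≈ 2063.0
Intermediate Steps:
U(s, r) = r + s (U(s, r) = (s + r) + 0 = (r + s) + 0 = r + s)
E(w) = w**(3/2)
(75 + E(U(1, 5)))*23 = (75 + (5 + 1)**(3/2))*23 = (75 + 6**(3/2))*23 = (75 + 6*sqrt(6))*23 = 1725 + 138*sqrt(6)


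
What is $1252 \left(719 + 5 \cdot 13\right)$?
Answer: $981568$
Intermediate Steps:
$1252 \left(719 + 5 \cdot 13\right) = 1252 \left(719 + 65\right) = 1252 \cdot 784 = 981568$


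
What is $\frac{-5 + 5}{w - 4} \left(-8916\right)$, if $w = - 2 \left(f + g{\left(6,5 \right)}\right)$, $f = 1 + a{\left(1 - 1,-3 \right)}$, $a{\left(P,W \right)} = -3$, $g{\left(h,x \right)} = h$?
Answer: $0$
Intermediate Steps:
$f = -2$ ($f = 1 - 3 = -2$)
$w = -8$ ($w = - 2 \left(-2 + 6\right) = \left(-2\right) 4 = -8$)
$\frac{-5 + 5}{w - 4} \left(-8916\right) = \frac{-5 + 5}{-8 - 4} \left(-8916\right) = \frac{0}{-12} \left(-8916\right) = 0 \left(- \frac{1}{12}\right) \left(-8916\right) = 0 \left(-8916\right) = 0$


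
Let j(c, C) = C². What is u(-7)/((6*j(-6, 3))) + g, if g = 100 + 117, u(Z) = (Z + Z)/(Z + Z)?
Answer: 11719/54 ≈ 217.02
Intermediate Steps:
u(Z) = 1 (u(Z) = (2*Z)/((2*Z)) = (2*Z)*(1/(2*Z)) = 1)
g = 217
u(-7)/((6*j(-6, 3))) + g = 1/(6*3²) + 217 = 1/(6*9) + 217 = 1/54 + 217 = 11719/54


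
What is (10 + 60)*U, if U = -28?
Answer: -1960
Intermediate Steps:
(10 + 60)*U = (10 + 60)*(-28) = 70*(-28) = -1960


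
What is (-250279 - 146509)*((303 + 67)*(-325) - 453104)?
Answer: 227499986952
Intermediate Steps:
(-250279 - 146509)*((303 + 67)*(-325) - 453104) = -396788*(370*(-325) - 453104) = -396788*(-120250 - 453104) = -396788*(-573354) = 227499986952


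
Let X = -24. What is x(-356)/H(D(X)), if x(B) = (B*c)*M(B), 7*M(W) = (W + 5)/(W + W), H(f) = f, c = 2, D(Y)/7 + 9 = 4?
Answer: 351/245 ≈ 1.4327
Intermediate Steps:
D(Y) = -35 (D(Y) = -63 + 7*4 = -63 + 28 = -35)
M(W) = (5 + W)/(14*W) (M(W) = ((W + 5)/(W + W))/7 = ((5 + W)/((2*W)))/7 = ((5 + W)*(1/(2*W)))/7 = ((5 + W)/(2*W))/7 = (5 + W)/(14*W))
x(B) = 5/7 + B/7 (x(B) = (B*2)*((5 + B)/(14*B)) = (2*B)*((5 + B)/(14*B)) = 5/7 + B/7)
x(-356)/H(D(X)) = (5/7 + (1/7)*(-356))/(-35) = (5/7 - 356/7)*(-1/35) = -351/7*(-1/35) = 351/245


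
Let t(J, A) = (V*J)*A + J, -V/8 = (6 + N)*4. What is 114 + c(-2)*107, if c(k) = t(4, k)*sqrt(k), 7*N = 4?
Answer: 114 + 1263028*I*sqrt(2)/7 ≈ 114.0 + 2.5517e+5*I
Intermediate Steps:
N = 4/7 (N = (1/7)*4 = 4/7 ≈ 0.57143)
V = -1472/7 (V = -8*(6 + 4/7)*4 = -368*4/7 = -8*184/7 = -1472/7 ≈ -210.29)
t(J, A) = J - 1472*A*J/7 (t(J, A) = (-1472*J/7)*A + J = -1472*A*J/7 + J = J - 1472*A*J/7)
c(k) = sqrt(k)*(4 - 5888*k/7) (c(k) = ((1/7)*4*(7 - 1472*k))*sqrt(k) = (4 - 5888*k/7)*sqrt(k) = sqrt(k)*(4 - 5888*k/7))
114 + c(-2)*107 = 114 + (sqrt(-2)*(4 - 5888/7*(-2)))*107 = 114 + ((I*sqrt(2))*(4 + 11776/7))*107 = 114 + ((I*sqrt(2))*(11804/7))*107 = 114 + (11804*I*sqrt(2)/7)*107 = 114 + 1263028*I*sqrt(2)/7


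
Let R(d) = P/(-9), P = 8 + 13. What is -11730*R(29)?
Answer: 27370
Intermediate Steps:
P = 21
R(d) = -7/3 (R(d) = 21/(-9) = 21*(-⅑) = -7/3)
-11730*R(29) = -11730*(-7/3) = 27370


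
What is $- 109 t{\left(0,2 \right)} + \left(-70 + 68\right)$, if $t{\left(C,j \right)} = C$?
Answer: $-2$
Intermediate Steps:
$- 109 t{\left(0,2 \right)} + \left(-70 + 68\right) = \left(-109\right) 0 + \left(-70 + 68\right) = 0 - 2 = -2$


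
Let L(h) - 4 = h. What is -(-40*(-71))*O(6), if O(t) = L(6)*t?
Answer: -170400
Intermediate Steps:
L(h) = 4 + h
O(t) = 10*t (O(t) = (4 + 6)*t = 10*t)
-(-40*(-71))*O(6) = -(-40*(-71))*10*6 = -2840*60 = -1*170400 = -170400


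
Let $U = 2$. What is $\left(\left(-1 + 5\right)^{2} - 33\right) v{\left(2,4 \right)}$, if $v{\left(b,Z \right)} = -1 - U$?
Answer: $51$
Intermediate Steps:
$v{\left(b,Z \right)} = -3$ ($v{\left(b,Z \right)} = -1 - 2 = -3$)
$\left(\left(-1 + 5\right)^{2} - 33\right) v{\left(2,4 \right)} = \left(\left(-1 + 5\right)^{2} - 33\right) \left(-3\right) = \left(4^{2} - 33\right) \left(-3\right) = \left(16 - 33\right) \left(-3\right) = \left(-17\right) \left(-3\right) = 51$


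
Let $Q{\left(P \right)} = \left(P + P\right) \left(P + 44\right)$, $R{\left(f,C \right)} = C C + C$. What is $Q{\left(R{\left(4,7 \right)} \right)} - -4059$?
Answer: $15259$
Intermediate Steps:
$R{\left(f,C \right)} = C + C^{2}$ ($R{\left(f,C \right)} = C^{2} + C = C + C^{2}$)
$Q{\left(P \right)} = 2 P \left(44 + P\right)$
$Q{\left(R{\left(4,7 \right)} \right)} - -4059 = 2 \cdot 7 \left(1 + 7\right) \left(44 + 7 \left(1 + 7\right)\right) - -4059 = 2 \cdot 7 \cdot 8 \left(44 + 7 \cdot 8\right) + 4059 = 2 \cdot 56 \left(44 + 56\right) + 4059 = 2 \cdot 56 \cdot 100 + 4059 = 11200 + 4059 = 15259$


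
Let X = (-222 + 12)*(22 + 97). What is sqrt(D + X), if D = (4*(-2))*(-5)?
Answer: 5*I*sqrt(998) ≈ 157.96*I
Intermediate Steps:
D = 40 (D = -8*(-5) = 40)
X = -24990 (X = -210*119 = -24990)
sqrt(D + X) = sqrt(40 - 24990) = sqrt(-24950) = 5*I*sqrt(998)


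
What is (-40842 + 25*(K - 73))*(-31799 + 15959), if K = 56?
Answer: 653669280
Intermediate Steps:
(-40842 + 25*(K - 73))*(-31799 + 15959) = (-40842 + 25*(56 - 73))*(-31799 + 15959) = (-40842 + 25*(-17))*(-15840) = (-40842 - 425)*(-15840) = -41267*(-15840) = 653669280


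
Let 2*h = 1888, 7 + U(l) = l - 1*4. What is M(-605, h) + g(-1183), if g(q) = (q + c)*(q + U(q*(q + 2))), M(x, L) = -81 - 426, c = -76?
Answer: -1757475118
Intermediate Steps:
U(l) = -11 + l (U(l) = -7 + (l - 1*4) = -7 + (l - 4) = -7 + (-4 + l) = -11 + l)
h = 944 (h = (1/2)*1888 = 944)
M(x, L) = -507
g(q) = (-76 + q)*(-11 + q + q*(2 + q)) (g(q) = (q - 76)*(q + (-11 + q*(q + 2))) = (-76 + q)*(q + (-11 + q*(2 + q))) = (-76 + q)*(-11 + q + q*(2 + q)))
M(-605, h) + g(-1183) = -507 + (836 + (-1183)**3 - 239*(-1183) - 73*(-1183)**2) = -507 + (836 - 1655595487 + 282737 - 73*1399489) = -507 + (836 - 1655595487 + 282737 - 102162697) = -507 - 1757474611 = -1757475118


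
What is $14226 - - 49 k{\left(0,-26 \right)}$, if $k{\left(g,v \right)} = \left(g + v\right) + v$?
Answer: $11678$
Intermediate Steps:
$k{\left(g,v \right)} = g + 2 v$
$14226 - - 49 k{\left(0,-26 \right)} = 14226 - - 49 \left(0 + 2 \left(-26\right)\right) = 14226 - - 49 \left(0 - 52\right) = 14226 - \left(-49\right) \left(-52\right) = 14226 - 2548 = 11678$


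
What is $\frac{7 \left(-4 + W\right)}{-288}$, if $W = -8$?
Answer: $\frac{7}{24} \approx 0.29167$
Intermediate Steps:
$\frac{7 \left(-4 + W\right)}{-288} = \frac{7 \left(-4 - 8\right)}{-288} = 7 \left(-12\right) \left(- \frac{1}{288}\right) = \left(-84\right) \left(- \frac{1}{288}\right) = \frac{7}{24}$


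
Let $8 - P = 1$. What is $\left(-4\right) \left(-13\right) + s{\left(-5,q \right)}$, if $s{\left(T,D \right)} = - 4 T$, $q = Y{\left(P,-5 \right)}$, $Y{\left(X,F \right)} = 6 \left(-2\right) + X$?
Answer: $72$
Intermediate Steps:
$P = 7$ ($P = 8 - 1 = 7$)
$Y{\left(X,F \right)} = -12 + X$
$q = -5$ ($q = -12 + 7 = -5$)
$\left(-4\right) \left(-13\right) + s{\left(-5,q \right)} = \left(-4\right) \left(-13\right) - -20 = 52 + 20 = 72$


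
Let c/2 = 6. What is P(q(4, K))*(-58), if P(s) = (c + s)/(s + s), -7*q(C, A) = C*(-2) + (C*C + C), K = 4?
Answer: 174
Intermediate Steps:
c = 12 (c = 2*6 = 12)
q(C, A) = -C²/7 + C/7 (q(C, A) = -(C*(-2) + (C*C + C))/7 = -(-2*C + (C² + C))/7 = -(-2*C + (C + C²))/7 = -(C² - C)/7 = -C²/7 + C/7)
P(s) = (12 + s)/(2*s) (P(s) = (12 + s)/(s + s) = (12 + s)/((2*s)) = (12 + s)*(1/(2*s)) = (12 + s)/(2*s))
P(q(4, K))*(-58) = ((12 + (⅐)*4*(1 - 1*4))/(2*(((⅐)*4*(1 - 1*4)))))*(-58) = ((12 + (⅐)*4*(1 - 4))/(2*(((⅐)*4*(1 - 4)))))*(-58) = ((12 + (⅐)*4*(-3))/(2*(((⅐)*4*(-3)))))*(-58) = ((12 - 12/7)/(2*(-12/7)))*(-58) = ((½)*(-7/12)*(72/7))*(-58) = -3*(-58) = 174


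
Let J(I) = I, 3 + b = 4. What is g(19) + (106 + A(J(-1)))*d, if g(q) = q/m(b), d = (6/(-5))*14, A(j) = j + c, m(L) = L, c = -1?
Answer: -8641/5 ≈ -1728.2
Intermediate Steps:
b = 1 (b = -3 + 4 = 1)
A(j) = -1 + j (A(j) = j - 1 = -1 + j)
d = -84/5 (d = (6*(-⅕))*14 = -6/5*14 = -84/5 ≈ -16.800)
g(q) = q (g(q) = q/1 = q*1 = q)
g(19) + (106 + A(J(-1)))*d = 19 + (106 + (-1 - 1))*(-84/5) = 19 + (106 - 2)*(-84/5) = 19 + 104*(-84/5) = 19 - 8736/5 = -8641/5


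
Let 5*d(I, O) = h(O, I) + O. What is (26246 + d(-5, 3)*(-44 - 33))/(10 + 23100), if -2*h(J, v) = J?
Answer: 262229/231100 ≈ 1.1347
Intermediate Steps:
h(J, v) = -J/2
d(I, O) = O/10 (d(I, O) = (-O/2 + O)/5 = (O/2)/5 = O/10)
(26246 + d(-5, 3)*(-44 - 33))/(10 + 23100) = (26246 + ((⅒)*3)*(-44 - 33))/(10 + 23100) = (26246 + (3/10)*(-77))/23110 = (26246 - 231/10)*(1/23110) = (262229/10)*(1/23110) = 262229/231100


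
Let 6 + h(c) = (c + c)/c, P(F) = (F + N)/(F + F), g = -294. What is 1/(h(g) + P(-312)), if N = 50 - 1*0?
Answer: -312/1117 ≈ -0.27932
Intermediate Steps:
N = 50 (N = 50 + 0 = 50)
P(F) = (50 + F)/(2*F) (P(F) = (F + 50)/(F + F) = (50 + F)/((2*F)) = (50 + F)*(1/(2*F)) = (50 + F)/(2*F))
h(c) = -4 (h(c) = -6 + (c + c)/c = -6 + (2*c)/c = -6 + 2 = -4)
1/(h(g) + P(-312)) = 1/(-4 + (½)*(50 - 312)/(-312)) = 1/(-4 + (½)*(-1/312)*(-262)) = 1/(-4 + 131/312) = 1/(-1117/312) = -312/1117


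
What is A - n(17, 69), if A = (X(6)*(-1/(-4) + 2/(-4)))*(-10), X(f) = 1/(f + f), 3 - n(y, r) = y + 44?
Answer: 1397/24 ≈ 58.208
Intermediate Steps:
n(y, r) = -41 - y (n(y, r) = 3 - (y + 44) = 3 - (44 + y) = 3 + (-44 - y) = -41 - y)
X(f) = 1/(2*f)
A = 5/24 (A = (((½)/6)*(-1/(-4) + 2/(-4)))*(-10) = (((½)*(⅙))*(-1*(-¼) + 2*(-¼)))*(-10) = ((¼ - ½)/12)*(-10) = ((1/12)*(-¼))*(-10) = -1/48*(-10) = 5/24 ≈ 0.20833)
A - n(17, 69) = 5/24 - (-41 - 1*17) = 5/24 - (-41 - 17) = 5/24 - 1*(-58) = 5/24 + 58 = 1397/24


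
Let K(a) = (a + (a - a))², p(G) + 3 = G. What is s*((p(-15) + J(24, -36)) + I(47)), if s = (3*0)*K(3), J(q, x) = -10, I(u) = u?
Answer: 0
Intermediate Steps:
p(G) = -3 + G
K(a) = a² (K(a) = (a + 0)² = a²)
s = 0 (s = (3*0)*3² = 0*9 = 0)
s*((p(-15) + J(24, -36)) + I(47)) = 0*(((-3 - 15) - 10) + 47) = 0*((-18 - 10) + 47) = 0*(-28 + 47) = 0*19 = 0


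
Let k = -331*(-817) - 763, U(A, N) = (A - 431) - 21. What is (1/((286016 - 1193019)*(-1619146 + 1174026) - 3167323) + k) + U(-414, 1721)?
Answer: 108519668316329527/403722008037 ≈ 2.6880e+5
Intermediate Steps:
U(A, N) = -452 + A (U(A, N) = (-431 + A) - 21 = -452 + A)
k = 269664 (k = 270427 - 763 = 269664)
(1/((286016 - 1193019)*(-1619146 + 1174026) - 3167323) + k) + U(-414, 1721) = (1/((286016 - 1193019)*(-1619146 + 1174026) - 3167323) + 269664) + (-452 - 414) = (1/(-907003*(-445120) - 3167323) + 269664) - 866 = (1/(403725175360 - 3167323) + 269664) - 866 = (1/403722008037 + 269664) - 866 = 108869291575289569/403722008037 - 866 = 108519668316329527/403722008037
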